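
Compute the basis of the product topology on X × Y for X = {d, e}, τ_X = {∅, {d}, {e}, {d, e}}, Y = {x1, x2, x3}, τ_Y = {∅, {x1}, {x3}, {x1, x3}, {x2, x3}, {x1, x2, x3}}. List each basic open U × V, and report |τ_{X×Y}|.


Basis B = {∅ × ∅, {d} × {x1}, {d} × {x3}, {e} × {x1}, {e} × {x3}, {d} × {x1, x3}, {d, e} × {x1}, {d} × {x2, x3}, {d, e} × {x3}, {e} × {x1, x3}, {e} × {x2, x3}, {d} × {x1, x2, x3}, {e} × {x1, x2, x3}, {d, e} × {x1, x3}, {d, e} × {x2, x3}, {d, e} × {x1, x2, x3}}; |τ_{X×Y}| = 36.

Enumerate products U × V with U ∈ τ_X, V ∈ τ_Y (deduplicated):
  ∅ × ∅ = {} (∅)
  {d} × {x1} = {(d,x1)}
  {d} × {x3} = {(d,x3)}
  {e} × {x1} = {(e,x1)}
  {e} × {x3} = {(e,x3)}
  {d} × {x1, x3} = {(d,x1), (d,x3)}
  {d, e} × {x1} = {(d,x1), (e,x1)}
  {d} × {x2, x3} = {(d,x2), (d,x3)}
  {d, e} × {x3} = {(d,x3), (e,x3)}
  {e} × {x1, x3} = {(e,x1), (e,x3)}
  {e} × {x2, x3} = {(e,x2), (e,x3)}
  {d} × {x1, x2, x3} = {(d,x1), (d,x2), (d,x3)}
  {e} × {x1, x2, x3} = {(e,x1), (e,x2), (e,x3)}
  {d, e} × {x1, x3} = {(d,x1), (d,x3), (e,x1), (e,x3)}
  {d, e} × {x2, x3} = {(d,x2), (d,x3), (e,x2), (e,x3)}
  {d, e} × {x1, x2, x3} = {(d,x1), (d,x2), (d,x3), (e,x1), (e,x2), (e,x3)}
These 16 distinct sets form the basis B.
Close under arbitrary unions to get τ_{X×Y}; counting gives |τ_{X×Y}| = 36.


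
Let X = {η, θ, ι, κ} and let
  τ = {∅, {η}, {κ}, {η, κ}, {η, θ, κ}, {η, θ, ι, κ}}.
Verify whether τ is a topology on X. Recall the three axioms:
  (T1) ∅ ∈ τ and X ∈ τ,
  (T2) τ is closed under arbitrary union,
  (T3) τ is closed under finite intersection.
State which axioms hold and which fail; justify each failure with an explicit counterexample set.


τ IS a topology on X.

Axiom (T1): ∅ ∈ τ? Yes; X ∈ τ? Yes.
Axiom (T2/T3): check pairwise unions and intersections of members of τ.
All pairwise intersections and unions checked — each lies in τ. Therefore τ satisfies (T1), (T2), (T3): it IS a topology on X.


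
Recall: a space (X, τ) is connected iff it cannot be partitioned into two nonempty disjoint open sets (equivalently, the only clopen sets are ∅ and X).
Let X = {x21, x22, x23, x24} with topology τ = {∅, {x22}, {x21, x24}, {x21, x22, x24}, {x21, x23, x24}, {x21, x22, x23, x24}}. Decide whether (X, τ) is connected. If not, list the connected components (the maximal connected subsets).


(X, τ) is disconnected; components = [{x22}, {x21, x23, x24}].

Find clopen sets (U ∈ τ with X ∖ U ∈ τ):
  U = ∅, X ∖ U = {x21, x22, x23, x24} — both open, so U is clopen.
  U = {x22}, X ∖ U = {x21, x23, x24} — both open, so U is clopen.
  U = {x21, x23, x24}, X ∖ U = {x22} — both open, so U is clopen.
  U = {x21, x22, x23, x24}, X ∖ U = ∅ — both open, so U is clopen.
Nontrivial clopen(s) exist: e.g. {x22}. So (X, τ) is disconnected.
Compute connected components by grouping points that agree on all clopens:
  component: {x22}
  component: {x21, x23, x24}


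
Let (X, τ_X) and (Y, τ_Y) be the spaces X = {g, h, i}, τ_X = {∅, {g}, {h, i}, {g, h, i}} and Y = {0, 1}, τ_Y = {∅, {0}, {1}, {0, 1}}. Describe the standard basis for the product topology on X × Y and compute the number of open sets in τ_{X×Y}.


Basis B = {∅ × ∅, {g} × {0}, {g} × {1}, {g} × {0, 1}, {h, i} × {0}, {h, i} × {1}, {g, h, i} × {0}, {g, h, i} × {1}, {h, i} × {0, 1}, {g, h, i} × {0, 1}}; |τ_{X×Y}| = 16.

Enumerate products U × V with U ∈ τ_X, V ∈ τ_Y (deduplicated):
  ∅ × ∅ = {} (∅)
  {g} × {0} = {(g,0)}
  {g} × {1} = {(g,1)}
  {g} × {0, 1} = {(g,0), (g,1)}
  {h, i} × {0} = {(h,0), (i,0)}
  {h, i} × {1} = {(h,1), (i,1)}
  {g, h, i} × {0} = {(g,0), (h,0), (i,0)}
  {g, h, i} × {1} = {(g,1), (h,1), (i,1)}
  {h, i} × {0, 1} = {(h,0), (h,1), (i,0), (i,1)}
  {g, h, i} × {0, 1} = {(g,0), (g,1), (h,0), (h,1), (i,0), (i,1)}
These 10 distinct sets form the basis B.
Close under arbitrary unions to get τ_{X×Y}; counting gives |τ_{X×Y}| = 16.


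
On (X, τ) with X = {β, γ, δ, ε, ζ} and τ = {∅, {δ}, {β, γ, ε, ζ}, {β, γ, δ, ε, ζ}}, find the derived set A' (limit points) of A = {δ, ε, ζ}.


A' = {β, γ, ε, ζ}

For each x ∈ X, list the open sets U ∈ τ with x ∈ U, then check whether U ∩ (A ∖ {x}) ≠ ∅ for every such U.
  x = β: opens ∋ x are {β, γ, ε, ζ}, {β, γ, δ, ε, ζ}; each meets A ∖ {β}, so x IS a limit point.
  x = γ: opens ∋ x are {β, γ, ε, ζ}, {β, γ, δ, ε, ζ}; each meets A ∖ {γ}, so x IS a limit point.
  x = δ: open {δ} ∋ x has {δ} ∩ (A ∖ {δ}) = ∅, so x is NOT a limit point.
  x = ε: opens ∋ x are {β, γ, ε, ζ}, {β, γ, δ, ε, ζ}; each meets A ∖ {ε}, so x IS a limit point.
  x = ζ: opens ∋ x are {β, γ, ε, ζ}, {β, γ, δ, ε, ζ}; each meets A ∖ {ζ}, so x IS a limit point.
Collecting: A' = {β, γ, ε, ζ}.


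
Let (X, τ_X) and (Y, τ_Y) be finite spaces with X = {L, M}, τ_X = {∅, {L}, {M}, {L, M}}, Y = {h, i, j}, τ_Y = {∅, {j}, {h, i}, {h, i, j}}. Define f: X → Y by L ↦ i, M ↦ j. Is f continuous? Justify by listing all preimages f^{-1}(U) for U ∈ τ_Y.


f IS continuous.

Compute f^{-1}(U) for each U ∈ τ_Y:
  U = ∅: f^{-1}(U) = ∅ ∈ τ_X ✓.
  U = {j}: f^{-1}(U) = {M} ∈ τ_X ✓.
  U = {h, i}: f^{-1}(U) = {L} ∈ τ_X ✓.
  U = {h, i, j}: f^{-1}(U) = {L, M} ∈ τ_X ✓.
Every preimage lies in τ_X, so f IS continuous.


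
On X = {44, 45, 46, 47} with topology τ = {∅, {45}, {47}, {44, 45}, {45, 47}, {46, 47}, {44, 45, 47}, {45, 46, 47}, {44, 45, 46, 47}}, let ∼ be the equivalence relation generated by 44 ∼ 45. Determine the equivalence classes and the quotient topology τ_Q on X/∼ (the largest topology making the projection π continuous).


X/∼ = {[44=45], [46], [47]}; |τ_Q| = 6.

Equivalence classes: [44=45], [46], [47].
Quotient map π: X → X/∼ sends 44 ↦ [44=45], 45 ↦ [44=45], 46 ↦ [46], 47 ↦ [47].
For each subset V ⊆ X/∼, compute π^{-1}(V) ⊆ X and check whether π^{-1}(V) ∈ τ. V is open in τ_Q iff π^{-1}(V) ∈ τ.
  V = {}: π^{-1}(V) = ∅ ∈ τ ✓.
  V = {[44=45]}: π^{-1}(V) = {44, 45} ∈ τ ✓.
  V = {[46]}: π^{-1}(V) = {46} ∉ τ ✗.
  V = {[44=45], [46]}: π^{-1}(V) = {44, 45, 46} ∉ τ ✗.
  V = {[47]}: π^{-1}(V) = {47} ∈ τ ✓.
  V = {[44=45], [47]}: π^{-1}(V) = {44, 45, 47} ∈ τ ✓.
  V = {[46], [47]}: π^{-1}(V) = {46, 47} ∈ τ ✓.
  V = {[44=45], [46], [47]}: π^{-1}(V) = {44, 45, 46, 47} ∈ τ ✓.
Open sets in the quotient: τ_Q = {{}, {[44=45]}, {[47]}, {[44=45], [47]}, {[46], [47]}, {[44=45], [46], [47]}} (6 elements).


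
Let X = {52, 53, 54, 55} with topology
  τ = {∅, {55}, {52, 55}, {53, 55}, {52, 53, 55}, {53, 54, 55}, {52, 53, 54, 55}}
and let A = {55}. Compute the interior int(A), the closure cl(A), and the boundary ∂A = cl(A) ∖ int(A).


int(A) = {55}, cl(A) = {52, 53, 54, 55}, ∂A = {52, 53, 54}.

Closed sets in (X, τ) are complements of opens:
  closed(X, τ) = {∅, {52}, {54}, {52, 54}, {53, 54}, {52, 53, 54}, {52, 53, 54, 55}}.
int(A) = ⋃ {U ∈ τ : U ⊆ A}. Opens contained in A: ∅, {55}.
Taking the union of these: int(A) = {55}.
cl(A) = ⋂ {C closed : A ⊆ C}. Closed sets containing A: {52, 53, 54, 55}.
Intersecting these: cl(A) = {52, 53, 54, 55}.
∂A = cl(A) ∖ int(A) = {52, 53, 54, 55} ∖ {55} = {52, 53, 54}.


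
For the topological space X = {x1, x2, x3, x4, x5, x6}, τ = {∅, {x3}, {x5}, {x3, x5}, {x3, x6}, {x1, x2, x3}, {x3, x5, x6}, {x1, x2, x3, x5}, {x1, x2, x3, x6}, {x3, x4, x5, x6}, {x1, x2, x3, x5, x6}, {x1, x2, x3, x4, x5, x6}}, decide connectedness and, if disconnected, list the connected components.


(X, τ) is connected.

Find clopen sets (U ∈ τ with X ∖ U ∈ τ):
  U = ∅, X ∖ U = {x1, x2, x3, x4, x5, x6} — both open, so U is clopen.
  U = {x1, x2, x3, x4, x5, x6}, X ∖ U = ∅ — both open, so U is clopen.
Only trivial clopens (∅ and X) exist, so (X, τ) is connected.
Compute connected components by grouping points that agree on all clopens:
  component: {x1, x2, x3, x4, x5, x6}


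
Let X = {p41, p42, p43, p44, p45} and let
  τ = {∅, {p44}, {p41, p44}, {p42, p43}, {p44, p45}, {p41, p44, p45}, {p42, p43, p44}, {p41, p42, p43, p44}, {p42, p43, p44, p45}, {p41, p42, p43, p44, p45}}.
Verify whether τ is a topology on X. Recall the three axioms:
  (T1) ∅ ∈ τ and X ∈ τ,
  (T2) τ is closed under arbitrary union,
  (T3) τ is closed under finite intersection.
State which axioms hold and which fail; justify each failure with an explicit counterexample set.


τ IS a topology on X.

Axiom (T1): ∅ ∈ τ? Yes; X ∈ τ? Yes.
Axiom (T2/T3): check pairwise unions and intersections of members of τ.
All pairwise intersections and unions checked — each lies in τ. Therefore τ satisfies (T1), (T2), (T3): it IS a topology on X.


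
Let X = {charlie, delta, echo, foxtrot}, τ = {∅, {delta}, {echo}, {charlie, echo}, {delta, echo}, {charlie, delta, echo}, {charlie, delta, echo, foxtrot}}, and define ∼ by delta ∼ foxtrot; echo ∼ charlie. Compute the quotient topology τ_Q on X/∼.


X/∼ = {[charlie=echo], [delta=foxtrot]}; |τ_Q| = 3.

Equivalence classes: [charlie=echo], [delta=foxtrot].
Quotient map π: X → X/∼ sends charlie ↦ [charlie=echo], delta ↦ [delta=foxtrot], echo ↦ [charlie=echo], foxtrot ↦ [delta=foxtrot].
For each subset V ⊆ X/∼, compute π^{-1}(V) ⊆ X and check whether π^{-1}(V) ∈ τ. V is open in τ_Q iff π^{-1}(V) ∈ τ.
  V = {}: π^{-1}(V) = ∅ ∈ τ ✓.
  V = {[charlie=echo]}: π^{-1}(V) = {charlie, echo} ∈ τ ✓.
  V = {[delta=foxtrot]}: π^{-1}(V) = {delta, foxtrot} ∉ τ ✗.
  V = {[charlie=echo], [delta=foxtrot]}: π^{-1}(V) = {charlie, delta, echo, foxtrot} ∈ τ ✓.
Open sets in the quotient: τ_Q = {{}, {[charlie=echo]}, {[charlie=echo], [delta=foxtrot]}} (3 elements).


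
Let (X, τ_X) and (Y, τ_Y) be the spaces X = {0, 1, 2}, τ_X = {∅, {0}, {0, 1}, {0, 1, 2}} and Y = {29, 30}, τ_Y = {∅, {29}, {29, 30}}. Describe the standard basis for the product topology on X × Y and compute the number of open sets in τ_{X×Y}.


Basis B = {∅ × ∅, {0} × {29}, {0} × {29, 30}, {0, 1} × {29}, {0, 1, 2} × {29}, {0, 1} × {29, 30}, {0, 1, 2} × {29, 30}}; |τ_{X×Y}| = 10.

Enumerate products U × V with U ∈ τ_X, V ∈ τ_Y (deduplicated):
  ∅ × ∅ = {} (∅)
  {0} × {29} = {(0,29)}
  {0} × {29, 30} = {(0,29), (0,30)}
  {0, 1} × {29} = {(0,29), (1,29)}
  {0, 1, 2} × {29} = {(0,29), (1,29), (2,29)}
  {0, 1} × {29, 30} = {(0,29), (0,30), (1,29), (1,30)}
  {0, 1, 2} × {29, 30} = {(0,29), (0,30), (1,29), (1,30), (2,29), (2,30)}
These 7 distinct sets form the basis B.
Close under arbitrary unions to get τ_{X×Y}; counting gives |τ_{X×Y}| = 10.


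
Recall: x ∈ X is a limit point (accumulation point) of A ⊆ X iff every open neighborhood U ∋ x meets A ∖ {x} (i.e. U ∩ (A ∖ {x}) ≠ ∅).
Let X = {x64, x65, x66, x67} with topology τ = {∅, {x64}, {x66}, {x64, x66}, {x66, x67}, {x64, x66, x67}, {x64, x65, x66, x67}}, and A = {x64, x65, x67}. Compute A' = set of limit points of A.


A' = {x65}

For each x ∈ X, list the open sets U ∈ τ with x ∈ U, then check whether U ∩ (A ∖ {x}) ≠ ∅ for every such U.
  x = x64: open {x64} ∋ x has {x64} ∩ (A ∖ {x64}) = ∅, so x is NOT a limit point.
  x = x65: opens ∋ x are {x64, x65, x66, x67}; each meets A ∖ {x65}, so x IS a limit point.
  x = x66: open {x66} ∋ x has {x66} ∩ (A ∖ {x66}) = ∅, so x is NOT a limit point.
  x = x67: open {x66, x67} ∋ x has {x66, x67} ∩ (A ∖ {x67}) = ∅, so x is NOT a limit point.
Collecting: A' = {x65}.


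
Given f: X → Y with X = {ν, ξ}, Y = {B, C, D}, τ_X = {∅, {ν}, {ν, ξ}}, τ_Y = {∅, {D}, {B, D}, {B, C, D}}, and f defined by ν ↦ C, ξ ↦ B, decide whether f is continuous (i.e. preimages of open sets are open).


f is NOT continuous.

Compute f^{-1}(U) for each U ∈ τ_Y:
  U = ∅: f^{-1}(U) = ∅ ∈ τ_X ✓.
  U = {D}: f^{-1}(U) = ∅ ∈ τ_X ✓.
  U = {B, D}: f^{-1}(U) = {ξ} ∉ τ_X ✗.
  U = {B, C, D}: f^{-1}(U) = {ν, ξ} ∈ τ_X ✓.
Found U = {B, D} with f^{-1}(U) = {ξ} not in τ_X. Therefore f is NOT continuous.


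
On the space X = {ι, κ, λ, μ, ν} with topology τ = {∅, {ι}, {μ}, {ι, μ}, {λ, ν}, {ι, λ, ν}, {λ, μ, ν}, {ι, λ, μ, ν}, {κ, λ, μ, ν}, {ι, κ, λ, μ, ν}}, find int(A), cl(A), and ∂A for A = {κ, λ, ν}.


int(A) = {λ, ν}, cl(A) = {κ, λ, ν}, ∂A = {κ}.

Closed sets in (X, τ) are complements of opens:
  closed(X, τ) = {∅, {ι}, {κ}, {ι, κ}, {κ, μ}, {ι, κ, μ}, {κ, λ, ν}, {ι, κ, λ, ν}, {κ, λ, μ, ν}, {ι, κ, λ, μ, ν}}.
int(A) = ⋃ {U ∈ τ : U ⊆ A}. Opens contained in A: ∅, {λ, ν}.
Taking the union of these: int(A) = {λ, ν}.
cl(A) = ⋂ {C closed : A ⊆ C}. Closed sets containing A: {κ, λ, ν}, {ι, κ, λ, ν}, {κ, λ, μ, ν}, {ι, κ, λ, μ, ν}.
Intersecting these: cl(A) = {κ, λ, ν}.
∂A = cl(A) ∖ int(A) = {κ, λ, ν} ∖ {λ, ν} = {κ}.


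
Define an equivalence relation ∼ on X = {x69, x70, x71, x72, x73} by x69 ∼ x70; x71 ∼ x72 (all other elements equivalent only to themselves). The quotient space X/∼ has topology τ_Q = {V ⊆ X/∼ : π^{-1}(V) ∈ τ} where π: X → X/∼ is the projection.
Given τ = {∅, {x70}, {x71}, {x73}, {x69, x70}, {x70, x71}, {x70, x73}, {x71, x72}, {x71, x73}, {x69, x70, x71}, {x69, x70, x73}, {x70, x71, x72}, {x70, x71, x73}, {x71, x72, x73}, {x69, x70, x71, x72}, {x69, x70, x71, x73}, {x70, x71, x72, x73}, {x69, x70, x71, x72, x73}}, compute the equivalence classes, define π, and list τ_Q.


X/∼ = {[x69=x70], [x71=x72], [x73]}; |τ_Q| = 8.

Equivalence classes: [x69=x70], [x71=x72], [x73].
Quotient map π: X → X/∼ sends x69 ↦ [x69=x70], x70 ↦ [x69=x70], x71 ↦ [x71=x72], x72 ↦ [x71=x72], x73 ↦ [x73].
For each subset V ⊆ X/∼, compute π^{-1}(V) ⊆ X and check whether π^{-1}(V) ∈ τ. V is open in τ_Q iff π^{-1}(V) ∈ τ.
  V = {}: π^{-1}(V) = ∅ ∈ τ ✓.
  V = {[x69=x70]}: π^{-1}(V) = {x69, x70} ∈ τ ✓.
  V = {[x71=x72]}: π^{-1}(V) = {x71, x72} ∈ τ ✓.
  V = {[x69=x70], [x71=x72]}: π^{-1}(V) = {x69, x70, x71, x72} ∈ τ ✓.
  V = {[x73]}: π^{-1}(V) = {x73} ∈ τ ✓.
  V = {[x69=x70], [x73]}: π^{-1}(V) = {x69, x70, x73} ∈ τ ✓.
  V = {[x71=x72], [x73]}: π^{-1}(V) = {x71, x72, x73} ∈ τ ✓.
  V = {[x69=x70], [x71=x72], [x73]}: π^{-1}(V) = {x69, x70, x71, x72, x73} ∈ τ ✓.
Open sets in the quotient: τ_Q = {{}, {[x69=x70]}, {[x71=x72]}, {[x69=x70], [x71=x72]}, {[x73]}, {[x69=x70], [x73]}, {[x71=x72], [x73]}, {[x69=x70], [x71=x72], [x73]}} (8 elements).


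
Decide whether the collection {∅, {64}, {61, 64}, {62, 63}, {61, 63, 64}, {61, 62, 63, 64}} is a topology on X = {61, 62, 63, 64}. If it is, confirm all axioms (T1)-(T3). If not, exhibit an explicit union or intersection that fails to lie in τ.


τ is NOT a topology on X.

Axiom (T1): ∅ ∈ τ? Yes; X ∈ τ? Yes.
Axiom (T2/T3): check pairwise unions and intersections of members of τ.
Counterexample for (T2): {64} ∪ {62, 63} = {62, 63, 64} ∉ τ. Therefore τ is NOT a topology.


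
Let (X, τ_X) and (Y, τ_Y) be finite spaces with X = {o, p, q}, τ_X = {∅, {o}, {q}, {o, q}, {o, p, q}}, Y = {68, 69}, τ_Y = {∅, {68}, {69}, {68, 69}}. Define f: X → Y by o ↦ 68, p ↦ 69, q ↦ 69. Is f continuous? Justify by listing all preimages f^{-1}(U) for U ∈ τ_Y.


f is NOT continuous.

Compute f^{-1}(U) for each U ∈ τ_Y:
  U = ∅: f^{-1}(U) = ∅ ∈ τ_X ✓.
  U = {68}: f^{-1}(U) = {o} ∈ τ_X ✓.
  U = {69}: f^{-1}(U) = {p, q} ∉ τ_X ✗.
  U = {68, 69}: f^{-1}(U) = {o, p, q} ∈ τ_X ✓.
Found U = {69} with f^{-1}(U) = {p, q} not in τ_X. Therefore f is NOT continuous.


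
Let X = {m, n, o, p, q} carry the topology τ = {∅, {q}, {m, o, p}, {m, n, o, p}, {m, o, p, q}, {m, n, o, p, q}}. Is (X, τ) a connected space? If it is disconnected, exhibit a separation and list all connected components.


(X, τ) is disconnected; components = [{q}, {m, n, o, p}].

Find clopen sets (U ∈ τ with X ∖ U ∈ τ):
  U = ∅, X ∖ U = {m, n, o, p, q} — both open, so U is clopen.
  U = {q}, X ∖ U = {m, n, o, p} — both open, so U is clopen.
  U = {m, n, o, p}, X ∖ U = {q} — both open, so U is clopen.
  U = {m, n, o, p, q}, X ∖ U = ∅ — both open, so U is clopen.
Nontrivial clopen(s) exist: e.g. {q}. So (X, τ) is disconnected.
Compute connected components by grouping points that agree on all clopens:
  component: {q}
  component: {m, n, o, p}


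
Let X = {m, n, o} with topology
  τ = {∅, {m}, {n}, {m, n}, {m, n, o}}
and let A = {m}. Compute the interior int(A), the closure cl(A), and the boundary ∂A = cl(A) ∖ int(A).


int(A) = {m}, cl(A) = {m, o}, ∂A = {o}.

Closed sets in (X, τ) are complements of opens:
  closed(X, τ) = {∅, {o}, {m, o}, {n, o}, {m, n, o}}.
int(A) = ⋃ {U ∈ τ : U ⊆ A}. Opens contained in A: ∅, {m}.
Taking the union of these: int(A) = {m}.
cl(A) = ⋂ {C closed : A ⊆ C}. Closed sets containing A: {m, o}, {m, n, o}.
Intersecting these: cl(A) = {m, o}.
∂A = cl(A) ∖ int(A) = {m, o} ∖ {m} = {o}.


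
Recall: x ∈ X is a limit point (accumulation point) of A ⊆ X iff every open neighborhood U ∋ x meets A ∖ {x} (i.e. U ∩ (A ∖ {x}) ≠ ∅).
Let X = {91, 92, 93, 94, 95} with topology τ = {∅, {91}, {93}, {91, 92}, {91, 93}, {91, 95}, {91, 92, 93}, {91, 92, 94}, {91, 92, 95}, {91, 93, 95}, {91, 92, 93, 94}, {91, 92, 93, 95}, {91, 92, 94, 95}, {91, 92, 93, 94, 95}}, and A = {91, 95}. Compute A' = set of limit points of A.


A' = {92, 94, 95}

For each x ∈ X, list the open sets U ∈ τ with x ∈ U, then check whether U ∩ (A ∖ {x}) ≠ ∅ for every such U.
  x = 91: open {91} ∋ x has {91} ∩ (A ∖ {91}) = ∅, so x is NOT a limit point.
  x = 92: opens ∋ x are {91, 92}, {91, 92, 93}, {91, 92, 94}, {91, 92, 95}, {91, 92, 93, 94}, {91, 92, 93, 95}, {91, 92, 94, 95}, {91, 92, 93, 94, 95}; each meets A ∖ {92}, so x IS a limit point.
  x = 93: open {93} ∋ x has {93} ∩ (A ∖ {93}) = ∅, so x is NOT a limit point.
  x = 94: opens ∋ x are {91, 92, 94}, {91, 92, 93, 94}, {91, 92, 94, 95}, {91, 92, 93, 94, 95}; each meets A ∖ {94}, so x IS a limit point.
  x = 95: opens ∋ x are {91, 95}, {91, 92, 95}, {91, 93, 95}, {91, 92, 93, 95}, {91, 92, 94, 95}, {91, 92, 93, 94, 95}; each meets A ∖ {95}, so x IS a limit point.
Collecting: A' = {92, 94, 95}.


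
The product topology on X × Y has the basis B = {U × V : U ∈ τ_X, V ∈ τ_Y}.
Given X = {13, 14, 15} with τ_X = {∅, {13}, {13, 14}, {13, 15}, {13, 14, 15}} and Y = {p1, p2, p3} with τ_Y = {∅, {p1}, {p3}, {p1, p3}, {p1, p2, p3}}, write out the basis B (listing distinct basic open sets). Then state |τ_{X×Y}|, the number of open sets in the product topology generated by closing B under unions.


Basis B = {∅ × ∅, {13} × {p1}, {13} × {p3}, {13} × {p1, p3}, {13, 14} × {p1}, {13, 15} × {p1}, {13, 14} × {p3}, {13, 15} × {p3}, {13} × {p1, p2, p3}, {13, 14, 15} × {p1}, {13, 14, 15} × {p3}, {13, 14} × {p1, p3}, {13, 15} × {p1, p3}, {13, 14} × {p1, p2, p3}, {13, 15} × {p1, p2, p3}, {13, 14, 15} × {p1, p3}, {13, 14, 15} × {p1, p2, p3}}; |τ_{X×Y}| = 50.

Enumerate products U × V with U ∈ τ_X, V ∈ τ_Y (deduplicated):
  ∅ × ∅ = {} (∅)
  {13} × {p1} = {(13,p1)}
  {13} × {p3} = {(13,p3)}
  {13} × {p1, p3} = {(13,p1), (13,p3)}
  {13, 14} × {p1} = {(13,p1), (14,p1)}
  {13, 15} × {p1} = {(13,p1), (15,p1)}
  {13, 14} × {p3} = {(13,p3), (14,p3)}
  {13, 15} × {p3} = {(13,p3), (15,p3)}
  {13} × {p1, p2, p3} = {(13,p1), (13,p2), (13,p3)}
  {13, 14, 15} × {p1} = {(13,p1), (14,p1), (15,p1)}
  {13, 14, 15} × {p3} = {(13,p3), (14,p3), (15,p3)}
  {13, 14} × {p1, p3} = {(13,p1), (13,p3), (14,p1), (14,p3)}
  {13, 15} × {p1, p3} = {(13,p1), (13,p3), (15,p1), (15,p3)}
  {13, 14} × {p1, p2, p3} = {(13,p1), (13,p2), (13,p3), (14,p1), (14,p2), (14,p3)}
  {13, 15} × {p1, p2, p3} = {(13,p1), (13,p2), (13,p3), (15,p1), (15,p2), (15,p3)}
  {13, 14, 15} × {p1, p3} = {(13,p1), (13,p3), (14,p1), (14,p3), (15,p1), (15,p3)}
  {13, 14, 15} × {p1, p2, p3} = {(13,p1), (13,p2), (13,p3), (14,p1), (14,p2), (14,p3), (15,p1), (15,p2), (15,p3)}
These 17 distinct sets form the basis B.
Close under arbitrary unions to get τ_{X×Y}; counting gives |τ_{X×Y}| = 50.


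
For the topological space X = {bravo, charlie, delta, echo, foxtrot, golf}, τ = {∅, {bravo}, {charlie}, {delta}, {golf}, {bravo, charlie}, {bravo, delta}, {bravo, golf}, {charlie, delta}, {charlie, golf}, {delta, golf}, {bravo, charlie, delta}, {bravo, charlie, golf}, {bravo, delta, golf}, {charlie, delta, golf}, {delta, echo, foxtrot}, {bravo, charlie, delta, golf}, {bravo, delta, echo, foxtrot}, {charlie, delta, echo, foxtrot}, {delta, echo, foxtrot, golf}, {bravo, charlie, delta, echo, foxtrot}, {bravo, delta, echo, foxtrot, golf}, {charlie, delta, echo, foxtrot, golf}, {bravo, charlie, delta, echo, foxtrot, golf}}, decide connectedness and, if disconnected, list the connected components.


(X, τ) is disconnected; components = [{bravo}, {charlie}, {golf}, {delta, echo, foxtrot}].

Find clopen sets (U ∈ τ with X ∖ U ∈ τ):
  U = ∅, X ∖ U = {bravo, charlie, delta, echo, foxtrot, golf} — both open, so U is clopen.
  U = {bravo}, X ∖ U = {charlie, delta, echo, foxtrot, golf} — both open, so U is clopen.
  U = {charlie}, X ∖ U = {bravo, delta, echo, foxtrot, golf} — both open, so U is clopen.
  U = {golf}, X ∖ U = {bravo, charlie, delta, echo, foxtrot} — both open, so U is clopen.
  U = {bravo, charlie}, X ∖ U = {delta, echo, foxtrot, golf} — both open, so U is clopen.
  U = {bravo, golf}, X ∖ U = {charlie, delta, echo, foxtrot} — both open, so U is clopen.
  U = {charlie, golf}, X ∖ U = {bravo, delta, echo, foxtrot} — both open, so U is clopen.
  U = {bravo, charlie, golf}, X ∖ U = {delta, echo, foxtrot} — both open, so U is clopen.
  U = {delta, echo, foxtrot}, X ∖ U = {bravo, charlie, golf} — both open, so U is clopen.
  U = {bravo, delta, echo, foxtrot}, X ∖ U = {charlie, golf} — both open, so U is clopen.
  U = {charlie, delta, echo, foxtrot}, X ∖ U = {bravo, golf} — both open, so U is clopen.
  U = {delta, echo, foxtrot, golf}, X ∖ U = {bravo, charlie} — both open, so U is clopen.
  U = {bravo, charlie, delta, echo, foxtrot}, X ∖ U = {golf} — both open, so U is clopen.
  U = {bravo, delta, echo, foxtrot, golf}, X ∖ U = {charlie} — both open, so U is clopen.
  U = {charlie, delta, echo, foxtrot, golf}, X ∖ U = {bravo} — both open, so U is clopen.
  U = {bravo, charlie, delta, echo, foxtrot, golf}, X ∖ U = ∅ — both open, so U is clopen.
Nontrivial clopen(s) exist: e.g. {charlie, golf}. So (X, τ) is disconnected.
Compute connected components by grouping points that agree on all clopens:
  component: {bravo}
  component: {charlie}
  component: {golf}
  component: {delta, echo, foxtrot}


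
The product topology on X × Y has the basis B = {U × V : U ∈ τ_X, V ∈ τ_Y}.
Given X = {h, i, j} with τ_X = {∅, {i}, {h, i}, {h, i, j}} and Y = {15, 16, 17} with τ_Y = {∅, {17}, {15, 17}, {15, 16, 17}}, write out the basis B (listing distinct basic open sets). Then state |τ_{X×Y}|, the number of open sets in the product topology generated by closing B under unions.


Basis B = {∅ × ∅, {i} × {17}, {h, i} × {17}, {i} × {15, 17}, {h, i, j} × {17}, {i} × {15, 16, 17}, {h, i} × {15, 17}, {h, i} × {15, 16, 17}, {h, i, j} × {15, 17}, {h, i, j} × {15, 16, 17}}; |τ_{X×Y}| = 20.

Enumerate products U × V with U ∈ τ_X, V ∈ τ_Y (deduplicated):
  ∅ × ∅ = {} (∅)
  {i} × {17} = {(i,17)}
  {h, i} × {17} = {(h,17), (i,17)}
  {i} × {15, 17} = {(i,15), (i,17)}
  {h, i, j} × {17} = {(h,17), (i,17), (j,17)}
  {i} × {15, 16, 17} = {(i,15), (i,16), (i,17)}
  {h, i} × {15, 17} = {(h,15), (h,17), (i,15), (i,17)}
  {h, i} × {15, 16, 17} = {(h,15), (h,16), (h,17), (i,15), (i,16), (i,17)}
  {h, i, j} × {15, 17} = {(h,15), (h,17), (i,15), (i,17), (j,15), (j,17)}
  {h, i, j} × {15, 16, 17} = {(h,15), (h,16), (h,17), (i,15), (i,16), (i,17), (j,15), (j,16), (j,17)}
These 10 distinct sets form the basis B.
Close under arbitrary unions to get τ_{X×Y}; counting gives |τ_{X×Y}| = 20.


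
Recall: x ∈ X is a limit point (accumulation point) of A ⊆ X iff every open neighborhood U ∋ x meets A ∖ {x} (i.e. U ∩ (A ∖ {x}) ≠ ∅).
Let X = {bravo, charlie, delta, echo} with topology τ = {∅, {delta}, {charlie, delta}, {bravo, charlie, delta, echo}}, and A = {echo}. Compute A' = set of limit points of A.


A' = {bravo}

For each x ∈ X, list the open sets U ∈ τ with x ∈ U, then check whether U ∩ (A ∖ {x}) ≠ ∅ for every such U.
  x = bravo: opens ∋ x are {bravo, charlie, delta, echo}; each meets A ∖ {bravo}, so x IS a limit point.
  x = charlie: open {charlie, delta} ∋ x has {charlie, delta} ∩ (A ∖ {charlie}) = ∅, so x is NOT a limit point.
  x = delta: open {delta} ∋ x has {delta} ∩ (A ∖ {delta}) = ∅, so x is NOT a limit point.
  x = echo: open {bravo, charlie, delta, echo} ∋ x has {bravo, charlie, delta, echo} ∩ (A ∖ {echo}) = ∅, so x is NOT a limit point.
Collecting: A' = {bravo}.


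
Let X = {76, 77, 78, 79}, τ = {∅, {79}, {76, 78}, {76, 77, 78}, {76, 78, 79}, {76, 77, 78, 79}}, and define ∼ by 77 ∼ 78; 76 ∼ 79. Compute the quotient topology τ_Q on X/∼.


X/∼ = {[76=79], [77=78]}; |τ_Q| = 2.

Equivalence classes: [76=79], [77=78].
Quotient map π: X → X/∼ sends 76 ↦ [76=79], 77 ↦ [77=78], 78 ↦ [77=78], 79 ↦ [76=79].
For each subset V ⊆ X/∼, compute π^{-1}(V) ⊆ X and check whether π^{-1}(V) ∈ τ. V is open in τ_Q iff π^{-1}(V) ∈ τ.
  V = {}: π^{-1}(V) = ∅ ∈ τ ✓.
  V = {[76=79]}: π^{-1}(V) = {76, 79} ∉ τ ✗.
  V = {[77=78]}: π^{-1}(V) = {77, 78} ∉ τ ✗.
  V = {[76=79], [77=78]}: π^{-1}(V) = {76, 77, 78, 79} ∈ τ ✓.
Open sets in the quotient: τ_Q = {{}, {[76=79], [77=78]}} (2 elements).


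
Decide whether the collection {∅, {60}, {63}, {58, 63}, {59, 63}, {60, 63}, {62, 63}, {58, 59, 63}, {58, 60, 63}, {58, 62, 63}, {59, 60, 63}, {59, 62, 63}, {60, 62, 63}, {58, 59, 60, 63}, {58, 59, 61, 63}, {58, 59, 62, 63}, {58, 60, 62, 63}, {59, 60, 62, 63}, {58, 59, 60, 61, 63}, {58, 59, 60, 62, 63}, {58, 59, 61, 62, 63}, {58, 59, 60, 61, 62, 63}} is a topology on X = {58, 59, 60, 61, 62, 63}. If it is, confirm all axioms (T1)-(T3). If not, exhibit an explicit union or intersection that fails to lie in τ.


τ IS a topology on X.

Axiom (T1): ∅ ∈ τ? Yes; X ∈ τ? Yes.
Axiom (T2/T3): check pairwise unions and intersections of members of τ.
All pairwise intersections and unions checked — each lies in τ. Therefore τ satisfies (T1), (T2), (T3): it IS a topology on X.


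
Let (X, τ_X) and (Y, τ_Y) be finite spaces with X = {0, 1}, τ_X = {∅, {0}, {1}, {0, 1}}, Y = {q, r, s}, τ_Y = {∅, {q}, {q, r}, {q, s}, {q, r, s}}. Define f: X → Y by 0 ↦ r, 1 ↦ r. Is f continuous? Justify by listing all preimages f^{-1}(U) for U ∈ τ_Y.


f IS continuous.

Compute f^{-1}(U) for each U ∈ τ_Y:
  U = ∅: f^{-1}(U) = ∅ ∈ τ_X ✓.
  U = {q}: f^{-1}(U) = ∅ ∈ τ_X ✓.
  U = {q, r}: f^{-1}(U) = {0, 1} ∈ τ_X ✓.
  U = {q, s}: f^{-1}(U) = ∅ ∈ τ_X ✓.
  U = {q, r, s}: f^{-1}(U) = {0, 1} ∈ τ_X ✓.
Every preimage lies in τ_X, so f IS continuous.


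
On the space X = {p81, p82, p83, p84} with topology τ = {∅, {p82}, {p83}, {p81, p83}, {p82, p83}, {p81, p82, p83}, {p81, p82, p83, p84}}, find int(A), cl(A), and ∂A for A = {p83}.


int(A) = {p83}, cl(A) = {p81, p83, p84}, ∂A = {p81, p84}.

Closed sets in (X, τ) are complements of opens:
  closed(X, τ) = {∅, {p84}, {p81, p84}, {p82, p84}, {p81, p82, p84}, {p81, p83, p84}, {p81, p82, p83, p84}}.
int(A) = ⋃ {U ∈ τ : U ⊆ A}. Opens contained in A: ∅, {p83}.
Taking the union of these: int(A) = {p83}.
cl(A) = ⋂ {C closed : A ⊆ C}. Closed sets containing A: {p81, p83, p84}, {p81, p82, p83, p84}.
Intersecting these: cl(A) = {p81, p83, p84}.
∂A = cl(A) ∖ int(A) = {p81, p83, p84} ∖ {p83} = {p81, p84}.


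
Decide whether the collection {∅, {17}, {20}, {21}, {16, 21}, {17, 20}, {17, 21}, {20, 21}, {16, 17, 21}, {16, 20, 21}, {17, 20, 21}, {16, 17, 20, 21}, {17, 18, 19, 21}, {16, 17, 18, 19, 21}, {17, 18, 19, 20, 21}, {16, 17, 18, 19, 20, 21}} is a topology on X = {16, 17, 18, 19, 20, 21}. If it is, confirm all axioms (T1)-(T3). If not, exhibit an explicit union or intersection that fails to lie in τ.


τ IS a topology on X.

Axiom (T1): ∅ ∈ τ? Yes; X ∈ τ? Yes.
Axiom (T2/T3): check pairwise unions and intersections of members of τ.
All pairwise intersections and unions checked — each lies in τ. Therefore τ satisfies (T1), (T2), (T3): it IS a topology on X.


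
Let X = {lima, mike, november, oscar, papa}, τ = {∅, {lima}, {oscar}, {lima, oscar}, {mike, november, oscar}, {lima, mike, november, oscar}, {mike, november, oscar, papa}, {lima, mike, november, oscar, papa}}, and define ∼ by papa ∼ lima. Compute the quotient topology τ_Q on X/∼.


X/∼ = {[lima=papa], [mike], [november], [oscar]}; |τ_Q| = 4.

Equivalence classes: [lima=papa], [mike], [november], [oscar].
Quotient map π: X → X/∼ sends lima ↦ [lima=papa], mike ↦ [mike], november ↦ [november], oscar ↦ [oscar], papa ↦ [lima=papa].
For each subset V ⊆ X/∼, compute π^{-1}(V) ⊆ X and check whether π^{-1}(V) ∈ τ. V is open in τ_Q iff π^{-1}(V) ∈ τ.
  V = {}: π^{-1}(V) = ∅ ∈ τ ✓.
  V = {[lima=papa]}: π^{-1}(V) = {lima, papa} ∉ τ ✗.
  V = {[mike]}: π^{-1}(V) = {mike} ∉ τ ✗.
  V = {[lima=papa], [mike]}: π^{-1}(V) = {lima, mike, papa} ∉ τ ✗.
  V = {[november]}: π^{-1}(V) = {november} ∉ τ ✗.
  V = {[lima=papa], [november]}: π^{-1}(V) = {lima, november, papa} ∉ τ ✗.
  V = {[mike], [november]}: π^{-1}(V) = {mike, november} ∉ τ ✗.
  V = {[lima=papa], [mike], [november]}: π^{-1}(V) = {lima, mike, november, papa} ∉ τ ✗.
  V = {[oscar]}: π^{-1}(V) = {oscar} ∈ τ ✓.
  V = {[lima=papa], [oscar]}: π^{-1}(V) = {lima, oscar, papa} ∉ τ ✗.
  V = {[mike], [oscar]}: π^{-1}(V) = {mike, oscar} ∉ τ ✗.
  V = {[lima=papa], [mike], [oscar]}: π^{-1}(V) = {lima, mike, oscar, papa} ∉ τ ✗.
  V = {[november], [oscar]}: π^{-1}(V) = {november, oscar} ∉ τ ✗.
  V = {[lima=papa], [november], [oscar]}: π^{-1}(V) = {lima, november, oscar, papa} ∉ τ ✗.
  V = {[mike], [november], [oscar]}: π^{-1}(V) = {mike, november, oscar} ∈ τ ✓.
  V = {[lima=papa], [mike], [november], [oscar]}: π^{-1}(V) = {lima, mike, november, oscar, papa} ∈ τ ✓.
Open sets in the quotient: τ_Q = {{}, {[oscar]}, {[mike], [november], [oscar]}, {[lima=papa], [mike], [november], [oscar]}} (4 elements).


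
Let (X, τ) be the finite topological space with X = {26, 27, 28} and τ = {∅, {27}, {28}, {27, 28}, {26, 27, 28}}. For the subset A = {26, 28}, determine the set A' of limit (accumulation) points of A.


A' = {26}

For each x ∈ X, list the open sets U ∈ τ with x ∈ U, then check whether U ∩ (A ∖ {x}) ≠ ∅ for every such U.
  x = 26: opens ∋ x are {26, 27, 28}; each meets A ∖ {26}, so x IS a limit point.
  x = 27: open {27} ∋ x has {27} ∩ (A ∖ {27}) = ∅, so x is NOT a limit point.
  x = 28: open {28} ∋ x has {28} ∩ (A ∖ {28}) = ∅, so x is NOT a limit point.
Collecting: A' = {26}.


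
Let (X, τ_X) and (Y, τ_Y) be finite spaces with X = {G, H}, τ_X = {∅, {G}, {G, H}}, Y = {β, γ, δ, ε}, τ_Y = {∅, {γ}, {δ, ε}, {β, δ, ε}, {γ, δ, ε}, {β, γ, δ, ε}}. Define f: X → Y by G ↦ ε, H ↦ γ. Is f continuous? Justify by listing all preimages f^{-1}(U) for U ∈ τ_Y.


f is NOT continuous.

Compute f^{-1}(U) for each U ∈ τ_Y:
  U = ∅: f^{-1}(U) = ∅ ∈ τ_X ✓.
  U = {γ}: f^{-1}(U) = {H} ∉ τ_X ✗.
  U = {δ, ε}: f^{-1}(U) = {G} ∈ τ_X ✓.
  U = {β, δ, ε}: f^{-1}(U) = {G} ∈ τ_X ✓.
  U = {γ, δ, ε}: f^{-1}(U) = {G, H} ∈ τ_X ✓.
  U = {β, γ, δ, ε}: f^{-1}(U) = {G, H} ∈ τ_X ✓.
Found U = {γ} with f^{-1}(U) = {H} not in τ_X. Therefore f is NOT continuous.


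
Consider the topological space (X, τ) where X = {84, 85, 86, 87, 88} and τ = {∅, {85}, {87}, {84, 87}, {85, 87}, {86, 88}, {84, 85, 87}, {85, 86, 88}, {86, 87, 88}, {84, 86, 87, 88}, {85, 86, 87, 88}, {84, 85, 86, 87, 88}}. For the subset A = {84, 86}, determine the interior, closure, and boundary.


int(A) = ∅, cl(A) = {84, 86, 88}, ∂A = {84, 86, 88}.

Closed sets in (X, τ) are complements of opens:
  closed(X, τ) = {∅, {84}, {85}, {84, 85}, {84, 87}, {86, 88}, {84, 85, 87}, {84, 86, 88}, {85, 86, 88}, {84, 85, 86, 88}, {84, 86, 87, 88}, {84, 85, 86, 87, 88}}.
int(A) = ⋃ {U ∈ τ : U ⊆ A}. Opens contained in A: ∅.
Taking the union of these: int(A) = ∅.
cl(A) = ⋂ {C closed : A ⊆ C}. Closed sets containing A: {84, 86, 88}, {84, 85, 86, 88}, {84, 86, 87, 88}, {84, 85, 86, 87, 88}.
Intersecting these: cl(A) = {84, 86, 88}.
∂A = cl(A) ∖ int(A) = {84, 86, 88} ∖ ∅ = {84, 86, 88}.


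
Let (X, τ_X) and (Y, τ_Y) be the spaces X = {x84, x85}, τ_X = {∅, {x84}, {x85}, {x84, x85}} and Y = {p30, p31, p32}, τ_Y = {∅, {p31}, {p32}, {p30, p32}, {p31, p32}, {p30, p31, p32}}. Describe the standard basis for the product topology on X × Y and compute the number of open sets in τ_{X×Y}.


Basis B = {∅ × ∅, {x84} × {p31}, {x84} × {p32}, {x85} × {p31}, {x85} × {p32}, {x84} × {p30, p32}, {x84} × {p31, p32}, {x84, x85} × {p31}, {x84, x85} × {p32}, {x85} × {p30, p32}, {x85} × {p31, p32}, {x84} × {p30, p31, p32}, {x85} × {p30, p31, p32}, {x84, x85} × {p30, p32}, {x84, x85} × {p31, p32}, {x84, x85} × {p30, p31, p32}}; |τ_{X×Y}| = 36.

Enumerate products U × V with U ∈ τ_X, V ∈ τ_Y (deduplicated):
  ∅ × ∅ = {} (∅)
  {x84} × {p31} = {(x84,p31)}
  {x84} × {p32} = {(x84,p32)}
  {x85} × {p31} = {(x85,p31)}
  {x85} × {p32} = {(x85,p32)}
  {x84} × {p30, p32} = {(x84,p30), (x84,p32)}
  {x84} × {p31, p32} = {(x84,p31), (x84,p32)}
  {x84, x85} × {p31} = {(x84,p31), (x85,p31)}
  {x84, x85} × {p32} = {(x84,p32), (x85,p32)}
  {x85} × {p30, p32} = {(x85,p30), (x85,p32)}
  {x85} × {p31, p32} = {(x85,p31), (x85,p32)}
  {x84} × {p30, p31, p32} = {(x84,p30), (x84,p31), (x84,p32)}
  {x85} × {p30, p31, p32} = {(x85,p30), (x85,p31), (x85,p32)}
  {x84, x85} × {p30, p32} = {(x84,p30), (x84,p32), (x85,p30), (x85,p32)}
  {x84, x85} × {p31, p32} = {(x84,p31), (x84,p32), (x85,p31), (x85,p32)}
  {x84, x85} × {p30, p31, p32} = {(x84,p30), (x84,p31), (x84,p32), (x85,p30), (x85,p31), (x85,p32)}
These 16 distinct sets form the basis B.
Close under arbitrary unions to get τ_{X×Y}; counting gives |τ_{X×Y}| = 36.


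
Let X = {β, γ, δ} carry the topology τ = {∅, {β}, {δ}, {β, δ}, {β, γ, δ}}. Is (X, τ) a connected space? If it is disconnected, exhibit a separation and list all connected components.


(X, τ) is connected.

Find clopen sets (U ∈ τ with X ∖ U ∈ τ):
  U = ∅, X ∖ U = {β, γ, δ} — both open, so U is clopen.
  U = {β, γ, δ}, X ∖ U = ∅ — both open, so U is clopen.
Only trivial clopens (∅ and X) exist, so (X, τ) is connected.
Compute connected components by grouping points that agree on all clopens:
  component: {β, γ, δ}


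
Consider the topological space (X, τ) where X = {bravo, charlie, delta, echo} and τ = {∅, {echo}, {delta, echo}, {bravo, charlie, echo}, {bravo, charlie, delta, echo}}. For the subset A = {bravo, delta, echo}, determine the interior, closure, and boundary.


int(A) = {delta, echo}, cl(A) = {bravo, charlie, delta, echo}, ∂A = {bravo, charlie}.

Closed sets in (X, τ) are complements of opens:
  closed(X, τ) = {∅, {delta}, {bravo, charlie}, {bravo, charlie, delta}, {bravo, charlie, delta, echo}}.
int(A) = ⋃ {U ∈ τ : U ⊆ A}. Opens contained in A: ∅, {echo}, {delta, echo}.
Taking the union of these: int(A) = {delta, echo}.
cl(A) = ⋂ {C closed : A ⊆ C}. Closed sets containing A: {bravo, charlie, delta, echo}.
Intersecting these: cl(A) = {bravo, charlie, delta, echo}.
∂A = cl(A) ∖ int(A) = {bravo, charlie, delta, echo} ∖ {delta, echo} = {bravo, charlie}.


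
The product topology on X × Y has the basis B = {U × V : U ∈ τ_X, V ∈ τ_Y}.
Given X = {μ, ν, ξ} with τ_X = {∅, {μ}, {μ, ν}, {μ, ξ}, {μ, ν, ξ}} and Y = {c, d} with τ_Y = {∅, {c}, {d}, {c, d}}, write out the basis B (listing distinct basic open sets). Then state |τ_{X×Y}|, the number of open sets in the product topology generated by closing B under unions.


Basis B = {∅ × ∅, {μ} × {c}, {μ} × {d}, {μ} × {c, d}, {μ, ν} × {c}, {μ, ξ} × {c}, {μ, ν} × {d}, {μ, ξ} × {d}, {μ, ν, ξ} × {c}, {μ, ν, ξ} × {d}, {μ, ν} × {c, d}, {μ, ξ} × {c, d}, {μ, ν, ξ} × {c, d}}; |τ_{X×Y}| = 25.

Enumerate products U × V with U ∈ τ_X, V ∈ τ_Y (deduplicated):
  ∅ × ∅ = {} (∅)
  {μ} × {c} = {(μ,c)}
  {μ} × {d} = {(μ,d)}
  {μ} × {c, d} = {(μ,c), (μ,d)}
  {μ, ν} × {c} = {(μ,c), (ν,c)}
  {μ, ξ} × {c} = {(μ,c), (ξ,c)}
  {μ, ν} × {d} = {(μ,d), (ν,d)}
  {μ, ξ} × {d} = {(μ,d), (ξ,d)}
  {μ, ν, ξ} × {c} = {(μ,c), (ν,c), (ξ,c)}
  {μ, ν, ξ} × {d} = {(μ,d), (ν,d), (ξ,d)}
  {μ, ν} × {c, d} = {(μ,c), (μ,d), (ν,c), (ν,d)}
  {μ, ξ} × {c, d} = {(μ,c), (μ,d), (ξ,c), (ξ,d)}
  {μ, ν, ξ} × {c, d} = {(μ,c), (μ,d), (ν,c), (ν,d), (ξ,c), (ξ,d)}
These 13 distinct sets form the basis B.
Close under arbitrary unions to get τ_{X×Y}; counting gives |τ_{X×Y}| = 25.


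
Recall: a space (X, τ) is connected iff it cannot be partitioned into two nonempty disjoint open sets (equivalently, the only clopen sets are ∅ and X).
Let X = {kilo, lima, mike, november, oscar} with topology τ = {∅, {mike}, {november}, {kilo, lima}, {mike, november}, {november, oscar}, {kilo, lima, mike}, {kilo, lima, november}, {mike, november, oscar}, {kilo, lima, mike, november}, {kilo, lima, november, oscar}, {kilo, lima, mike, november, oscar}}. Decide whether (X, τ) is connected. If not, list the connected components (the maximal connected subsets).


(X, τ) is disconnected; components = [{mike}, {kilo, lima}, {november, oscar}].

Find clopen sets (U ∈ τ with X ∖ U ∈ τ):
  U = ∅, X ∖ U = {kilo, lima, mike, november, oscar} — both open, so U is clopen.
  U = {mike}, X ∖ U = {kilo, lima, november, oscar} — both open, so U is clopen.
  U = {kilo, lima}, X ∖ U = {mike, november, oscar} — both open, so U is clopen.
  U = {november, oscar}, X ∖ U = {kilo, lima, mike} — both open, so U is clopen.
  U = {kilo, lima, mike}, X ∖ U = {november, oscar} — both open, so U is clopen.
  U = {mike, november, oscar}, X ∖ U = {kilo, lima} — both open, so U is clopen.
  U = {kilo, lima, november, oscar}, X ∖ U = {mike} — both open, so U is clopen.
  U = {kilo, lima, mike, november, oscar}, X ∖ U = ∅ — both open, so U is clopen.
Nontrivial clopen(s) exist: e.g. {mike}. So (X, τ) is disconnected.
Compute connected components by grouping points that agree on all clopens:
  component: {mike}
  component: {kilo, lima}
  component: {november, oscar}


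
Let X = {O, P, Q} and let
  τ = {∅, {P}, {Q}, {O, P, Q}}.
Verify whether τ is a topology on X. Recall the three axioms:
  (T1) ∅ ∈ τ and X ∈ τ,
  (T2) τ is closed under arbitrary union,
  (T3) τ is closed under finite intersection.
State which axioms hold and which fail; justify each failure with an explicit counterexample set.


τ is NOT a topology on X.

Axiom (T1): ∅ ∈ τ? Yes; X ∈ τ? Yes.
Axiom (T2/T3): check pairwise unions and intersections of members of τ.
Counterexample for (T2): {P} ∪ {Q} = {P, Q} ∉ τ. Therefore τ is NOT a topology.


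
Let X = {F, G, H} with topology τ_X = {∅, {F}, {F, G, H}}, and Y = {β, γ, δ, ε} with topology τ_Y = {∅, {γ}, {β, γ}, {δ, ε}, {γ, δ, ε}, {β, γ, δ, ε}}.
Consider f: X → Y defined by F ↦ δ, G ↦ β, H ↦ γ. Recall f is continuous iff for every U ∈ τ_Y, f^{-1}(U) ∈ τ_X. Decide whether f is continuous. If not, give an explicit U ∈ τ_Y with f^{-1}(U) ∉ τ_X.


f is NOT continuous.

Compute f^{-1}(U) for each U ∈ τ_Y:
  U = ∅: f^{-1}(U) = ∅ ∈ τ_X ✓.
  U = {γ}: f^{-1}(U) = {H} ∉ τ_X ✗.
  U = {β, γ}: f^{-1}(U) = {G, H} ∉ τ_X ✗.
  U = {δ, ε}: f^{-1}(U) = {F} ∈ τ_X ✓.
  U = {γ, δ, ε}: f^{-1}(U) = {F, H} ∉ τ_X ✗.
  U = {β, γ, δ, ε}: f^{-1}(U) = {F, G, H} ∈ τ_X ✓.
Found U = {γ} with f^{-1}(U) = {H} not in τ_X. Therefore f is NOT continuous.
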